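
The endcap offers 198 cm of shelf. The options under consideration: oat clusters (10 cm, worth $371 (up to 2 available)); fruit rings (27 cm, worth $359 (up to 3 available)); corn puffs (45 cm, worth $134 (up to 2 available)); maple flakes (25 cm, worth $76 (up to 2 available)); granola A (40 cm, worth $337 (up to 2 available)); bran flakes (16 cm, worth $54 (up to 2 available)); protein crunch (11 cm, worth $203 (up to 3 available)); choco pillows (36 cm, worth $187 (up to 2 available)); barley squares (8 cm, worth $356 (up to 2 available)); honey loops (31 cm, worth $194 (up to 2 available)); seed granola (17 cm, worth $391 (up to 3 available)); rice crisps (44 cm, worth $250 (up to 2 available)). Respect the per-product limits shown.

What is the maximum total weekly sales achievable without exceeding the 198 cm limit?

4110

A density-first pass picks 2×oat clusters + 2×fruit rings + bran flakes + 3×protein crunch + 2×barley squares + 3×seed granola — 4008 at 190 cm.
The 27 cm tied up in bran flakes and protein crunch is better spent on fruit rings — total rises to 4110 (190 cm).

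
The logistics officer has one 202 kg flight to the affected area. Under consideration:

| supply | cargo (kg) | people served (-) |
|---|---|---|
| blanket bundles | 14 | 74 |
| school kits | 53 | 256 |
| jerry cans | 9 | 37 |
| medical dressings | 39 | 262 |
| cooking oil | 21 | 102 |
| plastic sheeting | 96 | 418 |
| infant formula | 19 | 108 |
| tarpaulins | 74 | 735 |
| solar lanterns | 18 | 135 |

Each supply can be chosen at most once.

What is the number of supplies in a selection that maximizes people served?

Optimal total is 1462.
One optimal bundle: blanket bundles + school kits + medical dressings + tarpaulins + solar lanterns (198 kg).
Every optimal selection uses 5 supplies.

5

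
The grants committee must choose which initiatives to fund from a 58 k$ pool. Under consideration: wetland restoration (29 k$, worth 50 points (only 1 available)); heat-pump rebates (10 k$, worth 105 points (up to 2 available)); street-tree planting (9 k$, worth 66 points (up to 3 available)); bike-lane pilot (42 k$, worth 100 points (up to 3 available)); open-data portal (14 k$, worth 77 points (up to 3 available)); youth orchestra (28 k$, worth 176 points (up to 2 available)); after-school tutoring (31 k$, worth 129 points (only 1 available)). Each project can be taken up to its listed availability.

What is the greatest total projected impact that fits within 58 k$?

452

The ratio heuristic lands on 2×heat-pump rebates + 3×street-tree planting (408) but leaves 11 k$ idle.
Replace 2×street-tree planting with youth orchestra: the trade gains 44 net, giving 452 at 57 k$.
That's the maximum — no swap from here does better than 452.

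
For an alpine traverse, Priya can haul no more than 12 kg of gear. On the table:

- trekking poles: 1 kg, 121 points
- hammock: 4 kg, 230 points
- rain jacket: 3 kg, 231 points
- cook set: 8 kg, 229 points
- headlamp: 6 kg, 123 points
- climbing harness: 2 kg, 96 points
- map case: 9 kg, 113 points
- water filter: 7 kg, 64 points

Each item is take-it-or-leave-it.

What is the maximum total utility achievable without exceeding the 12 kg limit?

Taking trekking poles + hammock + rain jacket + climbing harness: 10 kg used, 678 in utility.

678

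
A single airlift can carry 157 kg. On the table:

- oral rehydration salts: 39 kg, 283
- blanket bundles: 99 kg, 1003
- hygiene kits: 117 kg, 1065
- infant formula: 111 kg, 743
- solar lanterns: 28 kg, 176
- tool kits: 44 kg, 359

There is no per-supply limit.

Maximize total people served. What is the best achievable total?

1362

The ratio ordering already packs tightly: blanket bundles + tool kits, 143 kg, 1362.
Nothing else within 157 kg beats 1362.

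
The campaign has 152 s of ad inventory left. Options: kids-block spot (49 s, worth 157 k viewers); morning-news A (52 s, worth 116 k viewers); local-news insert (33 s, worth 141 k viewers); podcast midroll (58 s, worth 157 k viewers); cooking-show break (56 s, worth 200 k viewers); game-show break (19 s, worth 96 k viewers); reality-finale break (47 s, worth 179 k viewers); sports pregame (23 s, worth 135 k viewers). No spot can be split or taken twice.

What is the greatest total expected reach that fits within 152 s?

612

By expected reach per s: sports pregame 5.87, game-show break 5.05, local-news insert 4.27 lead.
Taking the top-ratio spots first gives local-news insert + game-show break + reality-finale break + sports pregame for 551 (122 s).
Replace game-show break with kids-block spot: the trade gains 61 net, giving 612 at 152 s.
No other feasible combination exceeds 612.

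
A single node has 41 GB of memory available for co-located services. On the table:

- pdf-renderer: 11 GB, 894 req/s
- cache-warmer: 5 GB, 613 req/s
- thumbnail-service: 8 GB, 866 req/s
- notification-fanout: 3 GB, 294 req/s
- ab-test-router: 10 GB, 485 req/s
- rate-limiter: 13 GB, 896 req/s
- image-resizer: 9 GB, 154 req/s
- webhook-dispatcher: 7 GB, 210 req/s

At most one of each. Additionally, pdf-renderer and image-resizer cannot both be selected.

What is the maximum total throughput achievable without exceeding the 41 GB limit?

Taking pdf-renderer + cache-warmer + thumbnail-service + notification-fanout + rate-limiter: 40 GB used, 3563 in throughput.
Runner-up pdf-renderer + cache-warmer + thumbnail-service + rate-limiter tops out at 3269.

3563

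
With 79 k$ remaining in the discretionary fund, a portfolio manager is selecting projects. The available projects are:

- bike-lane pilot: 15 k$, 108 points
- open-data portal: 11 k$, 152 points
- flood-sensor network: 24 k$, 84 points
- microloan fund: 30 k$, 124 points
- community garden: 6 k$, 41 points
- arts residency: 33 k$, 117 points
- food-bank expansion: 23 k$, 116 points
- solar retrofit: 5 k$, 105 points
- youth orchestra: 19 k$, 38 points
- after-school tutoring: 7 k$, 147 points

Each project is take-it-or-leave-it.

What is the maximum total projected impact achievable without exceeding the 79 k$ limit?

677

By projected impact per k$: solar retrofit 21.00, after-school tutoring 21.00, open-data portal 13.82, bike-lane pilot 7.20 lead.
Taking the top-ratio projects first gives bike-lane pilot + open-data portal + community garden + food-bank expansion + solar retrofit + after-school tutoring for 669 (67 k$).
Replace food-bank expansion with microloan fund: the trade gains 8 net, giving 677 at 74 k$.
Runner-up bike-lane pilot + open-data portal + community garden + arts residency + solar retrofit + after-school tutoring tops out at 670.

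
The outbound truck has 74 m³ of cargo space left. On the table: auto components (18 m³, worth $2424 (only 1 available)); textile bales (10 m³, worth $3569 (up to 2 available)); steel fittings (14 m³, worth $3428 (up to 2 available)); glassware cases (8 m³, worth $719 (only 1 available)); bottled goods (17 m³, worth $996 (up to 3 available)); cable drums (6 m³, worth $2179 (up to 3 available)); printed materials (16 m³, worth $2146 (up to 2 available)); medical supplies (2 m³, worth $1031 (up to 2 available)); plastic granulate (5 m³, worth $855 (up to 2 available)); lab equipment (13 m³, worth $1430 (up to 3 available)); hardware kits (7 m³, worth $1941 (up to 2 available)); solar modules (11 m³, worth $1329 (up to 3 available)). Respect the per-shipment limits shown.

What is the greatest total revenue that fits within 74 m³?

Best packing: 2×textile bales + steel fittings + 3×cable drums + 2×medical supplies + 2×hardware kits — 70 m³, 23047 total.
Nothing else within 74 m³ beats 23047.

23047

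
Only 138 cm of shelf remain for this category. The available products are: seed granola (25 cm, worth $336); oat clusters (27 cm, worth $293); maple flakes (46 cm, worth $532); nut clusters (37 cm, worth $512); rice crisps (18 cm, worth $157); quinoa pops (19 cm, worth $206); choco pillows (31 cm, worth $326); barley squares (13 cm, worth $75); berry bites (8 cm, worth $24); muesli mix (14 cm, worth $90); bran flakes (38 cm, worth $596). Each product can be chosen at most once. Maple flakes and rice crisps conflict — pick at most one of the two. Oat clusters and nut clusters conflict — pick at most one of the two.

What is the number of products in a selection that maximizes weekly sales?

Optimal total is 1807.
One optimal bundle: seed granola + nut clusters + rice crisps + quinoa pops + bran flakes (137 cm).
All optima have 5 products.

5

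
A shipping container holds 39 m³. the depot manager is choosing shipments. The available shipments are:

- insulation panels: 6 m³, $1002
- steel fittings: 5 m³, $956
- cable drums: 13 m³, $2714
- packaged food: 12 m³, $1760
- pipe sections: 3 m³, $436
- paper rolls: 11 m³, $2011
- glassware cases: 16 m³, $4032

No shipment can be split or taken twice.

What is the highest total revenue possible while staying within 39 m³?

8184

The ratio heuristic lands on steel fittings + cable drums + pipe sections + glassware cases (8138) but leaves 2 m³ idle.
The 5 m³ tied up in steel fittings is better spent on insulation panels — total rises to 8184 (38 m³).
Nothing else within 39 m³ beats 8184.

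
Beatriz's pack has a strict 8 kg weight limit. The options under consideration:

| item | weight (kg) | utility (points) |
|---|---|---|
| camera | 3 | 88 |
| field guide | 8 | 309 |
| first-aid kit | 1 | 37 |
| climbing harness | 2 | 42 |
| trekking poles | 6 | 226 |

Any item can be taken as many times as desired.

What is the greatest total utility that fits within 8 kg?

The ratio ordering already packs tightly: field guide, 8 kg, 309.
That's the maximum — no swap from here does better than 309.

309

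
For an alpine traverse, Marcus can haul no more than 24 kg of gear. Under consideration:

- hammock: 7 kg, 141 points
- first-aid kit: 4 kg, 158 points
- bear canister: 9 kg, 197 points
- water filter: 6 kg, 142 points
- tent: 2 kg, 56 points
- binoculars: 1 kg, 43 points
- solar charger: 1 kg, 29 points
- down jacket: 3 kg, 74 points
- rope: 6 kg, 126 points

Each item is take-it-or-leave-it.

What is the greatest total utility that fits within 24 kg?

Filling by ratio: first-aid kit + water filter + tent + binoculars + solar charger + down jacket + rope for 628, with 1 kg left unused.
Replace tent and rope with bear canister: the trade gains 15 net, giving 643 at 24 kg.

643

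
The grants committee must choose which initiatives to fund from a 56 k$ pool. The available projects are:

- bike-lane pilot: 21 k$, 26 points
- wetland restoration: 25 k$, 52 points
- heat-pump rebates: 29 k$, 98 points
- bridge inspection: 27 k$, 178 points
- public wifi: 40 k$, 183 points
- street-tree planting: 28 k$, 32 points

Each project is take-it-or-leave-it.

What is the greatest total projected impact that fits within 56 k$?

276

Density check — bridge inspection 6.59, public wifi 4.58, heat-pump rebates 3.38 are the best per k$.
The ratio ordering already packs tightly: heat-pump rebates + bridge inspection, 56 k$, 276.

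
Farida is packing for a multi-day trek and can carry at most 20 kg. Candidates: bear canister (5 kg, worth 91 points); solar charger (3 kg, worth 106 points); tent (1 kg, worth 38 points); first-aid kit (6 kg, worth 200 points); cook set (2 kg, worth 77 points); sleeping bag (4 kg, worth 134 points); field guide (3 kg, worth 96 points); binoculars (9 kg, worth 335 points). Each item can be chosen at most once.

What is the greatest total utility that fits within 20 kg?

718

Density check — cook set 38.50, tent 38.00, binoculars 37.22, solar charger 35.33 are the best per kg.
Greedy by ratio would take solar charger + tent + cook set + sleeping bag + binoculars: 19 kg used, total 690.
Dropping tent and sleeping bag frees 5 kg; slotting in first-aid kit (6 kg) lifts the total to 718 at 20 kg.
That's the maximum — no swap from here does better than 718.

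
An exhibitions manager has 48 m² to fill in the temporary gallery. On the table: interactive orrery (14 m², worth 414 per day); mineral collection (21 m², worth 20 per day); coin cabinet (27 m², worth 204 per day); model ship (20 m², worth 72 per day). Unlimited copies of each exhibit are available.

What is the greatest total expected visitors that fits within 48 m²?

1242

The ratio ordering already packs tightly: 3×interactive orrery, 42 m², 1242.
No other feasible combination exceeds 1242.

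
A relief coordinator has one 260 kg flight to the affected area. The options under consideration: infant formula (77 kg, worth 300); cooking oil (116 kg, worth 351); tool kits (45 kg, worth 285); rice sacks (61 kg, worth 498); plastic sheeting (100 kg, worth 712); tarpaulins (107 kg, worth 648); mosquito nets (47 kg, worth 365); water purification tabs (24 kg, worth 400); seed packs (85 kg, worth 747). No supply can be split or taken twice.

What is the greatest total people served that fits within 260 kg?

Ranking by ratio (people served/kg): water purification tabs 16.67, seed packs 8.79, rice sacks 8.16.
The ratio heuristic lands on rice sacks + mosquito nets + water purification tabs + seed packs (2010) but leaves 43 kg idle.
Dropping rice sacks frees 61 kg; slotting in plastic sheeting (100 kg) lifts the total to 2224 at 256 kg.
Runner-up tool kits + plastic sheeting + water purification tabs + seed packs tops out at 2144.

2224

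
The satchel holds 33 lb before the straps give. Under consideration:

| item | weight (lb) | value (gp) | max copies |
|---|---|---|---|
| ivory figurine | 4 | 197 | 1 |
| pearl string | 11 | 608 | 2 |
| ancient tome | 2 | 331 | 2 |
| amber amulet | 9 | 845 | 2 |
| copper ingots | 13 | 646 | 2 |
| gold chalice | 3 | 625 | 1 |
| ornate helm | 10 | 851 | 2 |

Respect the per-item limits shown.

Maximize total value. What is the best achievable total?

3497

Filling by ratio: ivory figurine + 2×ancient tome + 2×amber amulet + gold chalice for 3174, with 4 lb left unused.
Dropping ivory figurine and ancient tome frees 6 lb; slotting in ornate helm (10 lb) lifts the total to 3497 at 33 lb.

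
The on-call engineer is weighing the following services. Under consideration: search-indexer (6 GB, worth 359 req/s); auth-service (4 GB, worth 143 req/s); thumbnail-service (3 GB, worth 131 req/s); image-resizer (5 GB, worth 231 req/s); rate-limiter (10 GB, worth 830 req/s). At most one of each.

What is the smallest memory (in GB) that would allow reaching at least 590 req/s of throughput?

Look for the lowest-memory combination reaching 590.
rate-limiter: 830 throughput at 10 GB.
No combination under 10 GB hits 590.

10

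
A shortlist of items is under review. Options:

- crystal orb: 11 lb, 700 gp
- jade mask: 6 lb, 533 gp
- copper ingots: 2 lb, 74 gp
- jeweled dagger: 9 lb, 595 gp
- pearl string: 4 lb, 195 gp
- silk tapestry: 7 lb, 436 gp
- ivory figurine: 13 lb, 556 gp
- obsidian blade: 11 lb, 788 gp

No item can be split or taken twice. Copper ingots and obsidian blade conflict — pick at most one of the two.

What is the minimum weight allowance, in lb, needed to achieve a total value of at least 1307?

17

Need the lightest bundle worth ≥ 1307.
jade mask + obsidian blade: 1321 value at 17 lb.
Below 17 lb the best achievable stays under 1307.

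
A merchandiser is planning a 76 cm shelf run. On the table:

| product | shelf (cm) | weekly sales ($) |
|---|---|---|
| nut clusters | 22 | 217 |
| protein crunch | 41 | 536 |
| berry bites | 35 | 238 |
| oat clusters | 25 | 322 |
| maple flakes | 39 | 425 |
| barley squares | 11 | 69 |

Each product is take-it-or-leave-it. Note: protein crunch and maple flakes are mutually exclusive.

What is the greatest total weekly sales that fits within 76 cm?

858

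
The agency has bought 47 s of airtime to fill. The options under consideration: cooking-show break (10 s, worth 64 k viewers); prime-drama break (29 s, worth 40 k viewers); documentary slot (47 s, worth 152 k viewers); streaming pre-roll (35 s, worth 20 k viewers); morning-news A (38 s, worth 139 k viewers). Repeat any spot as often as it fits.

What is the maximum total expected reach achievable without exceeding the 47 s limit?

Taking 4×cooking-show break: 40 s used, 256 in expected reach.

256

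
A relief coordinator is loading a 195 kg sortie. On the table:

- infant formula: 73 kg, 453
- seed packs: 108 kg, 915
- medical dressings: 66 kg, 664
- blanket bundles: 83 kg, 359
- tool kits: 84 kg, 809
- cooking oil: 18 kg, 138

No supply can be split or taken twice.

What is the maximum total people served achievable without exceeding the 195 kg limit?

1724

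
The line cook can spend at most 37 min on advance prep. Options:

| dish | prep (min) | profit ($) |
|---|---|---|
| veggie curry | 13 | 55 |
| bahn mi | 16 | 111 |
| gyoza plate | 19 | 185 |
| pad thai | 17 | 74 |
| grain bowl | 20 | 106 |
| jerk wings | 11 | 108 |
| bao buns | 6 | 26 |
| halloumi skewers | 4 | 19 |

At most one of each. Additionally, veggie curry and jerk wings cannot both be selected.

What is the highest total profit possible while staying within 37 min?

319

Density check — jerk wings 9.82, gyoza plate 9.74, bahn mi 6.94 are the best per min.
The ratio heuristic lands on gyoza plate + jerk wings + halloumi skewers (312) but leaves 3 min idle.
Replace halloumi skewers with bao buns: the trade gains 7 net, giving 319 at 36 min.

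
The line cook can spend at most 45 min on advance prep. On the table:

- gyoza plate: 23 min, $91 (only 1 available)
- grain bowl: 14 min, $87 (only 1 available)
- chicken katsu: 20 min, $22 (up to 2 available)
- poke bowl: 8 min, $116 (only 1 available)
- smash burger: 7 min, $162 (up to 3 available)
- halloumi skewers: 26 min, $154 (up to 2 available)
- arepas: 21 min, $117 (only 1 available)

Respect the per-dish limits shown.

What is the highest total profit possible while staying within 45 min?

689

Taking grain bowl + poke bowl + 3×smash burger: 43 min used, 689 in profit.
No other feasible combination exceeds 689.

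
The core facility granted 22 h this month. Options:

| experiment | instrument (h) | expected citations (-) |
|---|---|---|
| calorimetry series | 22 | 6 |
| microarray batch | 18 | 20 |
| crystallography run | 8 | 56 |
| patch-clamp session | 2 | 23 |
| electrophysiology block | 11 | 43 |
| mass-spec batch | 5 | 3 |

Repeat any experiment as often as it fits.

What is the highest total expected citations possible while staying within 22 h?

253

Density check — patch-clamp session 11.50, crystallography run 7.00, electrophysiology block 3.91 are the best per h.
11×patch-clamp session uses 22 of the 22 h and totals 253.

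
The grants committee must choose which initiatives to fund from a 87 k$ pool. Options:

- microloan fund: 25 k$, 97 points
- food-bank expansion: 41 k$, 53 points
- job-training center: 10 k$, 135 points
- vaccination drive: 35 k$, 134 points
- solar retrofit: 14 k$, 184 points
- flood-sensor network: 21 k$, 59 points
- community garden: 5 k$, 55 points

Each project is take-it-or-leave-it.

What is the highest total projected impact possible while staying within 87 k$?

The ratio heuristic lands on microloan fund + job-training center + solar retrofit + flood-sensor network + community garden (530) but leaves 12 k$ idle.
Replace microloan fund with vaccination drive: the trade gains 37 net, giving 567 at 85 k$.
No other feasible combination exceeds 567.

567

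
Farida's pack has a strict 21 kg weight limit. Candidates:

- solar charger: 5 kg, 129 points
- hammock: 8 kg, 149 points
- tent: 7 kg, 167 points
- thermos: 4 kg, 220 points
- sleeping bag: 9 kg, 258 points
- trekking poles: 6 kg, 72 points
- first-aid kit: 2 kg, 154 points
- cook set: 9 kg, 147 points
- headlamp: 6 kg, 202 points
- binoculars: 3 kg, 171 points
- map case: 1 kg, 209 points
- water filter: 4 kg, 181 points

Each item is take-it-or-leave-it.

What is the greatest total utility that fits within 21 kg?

Density check — map case 209.00, first-aid kit 77.00, binoculars 57.00 are the best per kg.
Thermos + first-aid kit + headlamp + binoculars + map case + water filter uses 20 of the 21 kg and totals 1137.
An exhaustive check of the 4096 subsets confirms 1137.

1137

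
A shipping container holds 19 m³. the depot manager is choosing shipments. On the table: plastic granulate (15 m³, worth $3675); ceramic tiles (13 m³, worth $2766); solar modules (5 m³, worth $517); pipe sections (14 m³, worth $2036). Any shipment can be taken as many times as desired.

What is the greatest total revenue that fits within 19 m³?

3675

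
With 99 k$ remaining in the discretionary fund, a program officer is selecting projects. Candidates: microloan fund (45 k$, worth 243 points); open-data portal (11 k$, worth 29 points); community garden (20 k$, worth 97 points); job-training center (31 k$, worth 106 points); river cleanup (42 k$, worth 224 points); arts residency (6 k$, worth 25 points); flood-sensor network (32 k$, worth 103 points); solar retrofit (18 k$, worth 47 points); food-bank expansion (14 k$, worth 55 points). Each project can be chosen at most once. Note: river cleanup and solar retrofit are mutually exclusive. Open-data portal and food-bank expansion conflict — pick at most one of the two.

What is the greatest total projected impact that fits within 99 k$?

496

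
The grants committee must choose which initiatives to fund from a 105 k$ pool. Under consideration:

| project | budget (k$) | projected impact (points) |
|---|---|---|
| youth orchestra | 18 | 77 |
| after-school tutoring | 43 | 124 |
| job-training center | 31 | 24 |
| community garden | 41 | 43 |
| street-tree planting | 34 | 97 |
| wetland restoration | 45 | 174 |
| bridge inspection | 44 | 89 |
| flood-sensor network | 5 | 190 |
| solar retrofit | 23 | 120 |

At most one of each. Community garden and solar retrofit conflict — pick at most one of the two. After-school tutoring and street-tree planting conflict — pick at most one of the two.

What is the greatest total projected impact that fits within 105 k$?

Best packing: youth orchestra + wetland restoration + flood-sensor network + solar retrofit — 91 k$, 561 total.
No other feasible combination exceeds 561.

561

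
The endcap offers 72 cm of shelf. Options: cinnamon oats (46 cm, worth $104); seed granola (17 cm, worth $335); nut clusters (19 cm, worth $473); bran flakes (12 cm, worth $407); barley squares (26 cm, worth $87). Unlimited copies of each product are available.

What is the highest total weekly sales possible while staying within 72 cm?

2442

Best packing: 6×bran flakes — 72 cm, 2442 total.
Nothing else within 72 cm beats 2442.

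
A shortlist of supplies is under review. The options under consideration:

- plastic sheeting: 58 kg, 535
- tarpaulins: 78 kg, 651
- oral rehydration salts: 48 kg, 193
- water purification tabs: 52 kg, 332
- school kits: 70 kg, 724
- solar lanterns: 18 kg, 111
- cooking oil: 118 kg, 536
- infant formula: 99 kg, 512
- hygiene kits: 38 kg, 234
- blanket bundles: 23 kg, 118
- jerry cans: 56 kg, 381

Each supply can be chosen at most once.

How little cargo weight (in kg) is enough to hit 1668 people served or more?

198

Look for the lowest-cargo combination reaching 1668.
Taking plastic sheeting + water purification tabs + school kits + solar lanterns gives 1702 (≥ 1668) for 198 kg.
No combination under 198 kg hits 1668.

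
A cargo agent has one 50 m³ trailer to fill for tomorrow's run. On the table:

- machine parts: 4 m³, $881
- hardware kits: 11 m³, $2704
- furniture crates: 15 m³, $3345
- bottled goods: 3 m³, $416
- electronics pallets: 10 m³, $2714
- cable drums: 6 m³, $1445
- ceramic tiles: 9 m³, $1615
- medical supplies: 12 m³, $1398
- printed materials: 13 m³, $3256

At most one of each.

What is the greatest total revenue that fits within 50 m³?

12019

Density check — electronics pallets 271.40, printed materials 250.46, hardware kits 245.82, cable drums 240.83 are the best per m³.
The ratio heuristic lands on machine parts + hardware kits + bottled goods + electronics pallets + cable drums + printed materials (11416) but leaves 3 m³ idle.
Replace machine parts and bottled goods and cable drums with furniture crates: the trade gains 603 net, giving 12019 at 49 m³.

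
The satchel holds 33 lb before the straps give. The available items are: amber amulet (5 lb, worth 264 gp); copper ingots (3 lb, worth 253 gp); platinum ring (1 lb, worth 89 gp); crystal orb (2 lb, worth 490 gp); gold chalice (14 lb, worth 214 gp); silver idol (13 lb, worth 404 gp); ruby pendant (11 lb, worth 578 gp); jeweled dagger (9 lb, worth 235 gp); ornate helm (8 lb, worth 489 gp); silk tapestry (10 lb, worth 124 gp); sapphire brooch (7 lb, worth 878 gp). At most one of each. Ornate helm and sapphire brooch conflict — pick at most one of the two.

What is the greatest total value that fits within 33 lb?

2552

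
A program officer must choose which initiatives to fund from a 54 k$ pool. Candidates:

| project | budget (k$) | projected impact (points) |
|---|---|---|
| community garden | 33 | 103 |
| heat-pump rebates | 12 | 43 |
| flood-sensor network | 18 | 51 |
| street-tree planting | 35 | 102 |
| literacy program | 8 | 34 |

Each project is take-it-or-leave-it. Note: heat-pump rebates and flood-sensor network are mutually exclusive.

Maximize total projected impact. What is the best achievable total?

180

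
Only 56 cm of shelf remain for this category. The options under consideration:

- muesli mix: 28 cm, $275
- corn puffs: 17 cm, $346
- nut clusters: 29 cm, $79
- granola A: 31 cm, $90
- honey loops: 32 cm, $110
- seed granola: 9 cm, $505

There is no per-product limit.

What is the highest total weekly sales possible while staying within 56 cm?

6×seed granola uses 54 of the 56 cm and totals 3030.
Nothing else within 56 cm beats 3030.

3030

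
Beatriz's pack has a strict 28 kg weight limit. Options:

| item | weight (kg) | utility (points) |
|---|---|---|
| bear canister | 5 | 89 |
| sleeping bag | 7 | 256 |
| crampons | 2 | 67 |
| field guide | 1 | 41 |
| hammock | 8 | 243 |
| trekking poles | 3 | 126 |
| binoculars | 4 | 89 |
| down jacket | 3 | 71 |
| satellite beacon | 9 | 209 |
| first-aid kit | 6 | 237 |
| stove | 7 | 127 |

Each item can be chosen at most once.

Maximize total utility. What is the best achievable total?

974

By utility per kg: trekking poles 42.00, field guide 41.00, first-aid kit 39.50 lead.
A density-first pass picks sleeping bag + crampons + field guide + hammock + trekking poles + first-aid kit — 970 at 27 kg.
Replace crampons with down jacket: the trade gains 4 net, giving 974 at 28 kg.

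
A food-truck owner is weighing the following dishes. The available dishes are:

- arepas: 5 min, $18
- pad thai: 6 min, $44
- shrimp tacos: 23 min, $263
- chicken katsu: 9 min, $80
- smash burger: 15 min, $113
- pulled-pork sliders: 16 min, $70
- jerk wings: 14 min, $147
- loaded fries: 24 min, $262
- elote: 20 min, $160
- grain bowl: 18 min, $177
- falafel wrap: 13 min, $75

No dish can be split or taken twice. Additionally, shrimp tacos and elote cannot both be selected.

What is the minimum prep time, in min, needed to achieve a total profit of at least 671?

Need the lightest bundle worth ≥ 671.
Taking shrimp tacos + jerk wings + loaded fries gives 672 (≥ 671) for 61 min.
Any bundle with less than 61 min falls short of 671.

61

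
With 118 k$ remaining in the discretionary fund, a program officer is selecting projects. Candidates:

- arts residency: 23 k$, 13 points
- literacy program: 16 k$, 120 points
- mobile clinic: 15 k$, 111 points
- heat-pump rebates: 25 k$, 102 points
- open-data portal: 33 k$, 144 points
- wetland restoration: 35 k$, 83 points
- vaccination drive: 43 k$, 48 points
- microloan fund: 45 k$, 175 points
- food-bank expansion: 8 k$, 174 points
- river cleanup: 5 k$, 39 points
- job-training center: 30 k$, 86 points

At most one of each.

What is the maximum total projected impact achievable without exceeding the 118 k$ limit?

724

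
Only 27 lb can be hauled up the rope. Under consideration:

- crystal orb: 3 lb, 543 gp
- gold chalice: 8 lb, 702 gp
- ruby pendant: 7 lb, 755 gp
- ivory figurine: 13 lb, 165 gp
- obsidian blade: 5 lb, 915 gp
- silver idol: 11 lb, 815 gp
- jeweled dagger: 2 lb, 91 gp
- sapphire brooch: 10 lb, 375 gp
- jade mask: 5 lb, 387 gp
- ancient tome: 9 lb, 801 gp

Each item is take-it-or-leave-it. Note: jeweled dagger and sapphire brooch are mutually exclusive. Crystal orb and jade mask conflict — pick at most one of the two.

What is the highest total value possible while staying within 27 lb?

The ratio ordering already packs tightly: crystal orb + ruby pendant + obsidian blade + jeweled dagger + ancient tome, 26 lb, 3105.

3105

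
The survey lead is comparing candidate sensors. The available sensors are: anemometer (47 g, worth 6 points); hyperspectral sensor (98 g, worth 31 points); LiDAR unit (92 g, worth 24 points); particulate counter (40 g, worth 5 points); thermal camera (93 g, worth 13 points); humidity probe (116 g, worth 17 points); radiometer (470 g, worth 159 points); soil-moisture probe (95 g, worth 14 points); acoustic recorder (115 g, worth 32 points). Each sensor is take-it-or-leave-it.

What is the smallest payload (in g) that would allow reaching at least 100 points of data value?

Look for the lowest-payload combination reaching 100.
hyperspectral sensor + LiDAR unit + thermal camera + acoustic recorder reaches 100 using 398 g.
No combination under 398 g hits 100.

398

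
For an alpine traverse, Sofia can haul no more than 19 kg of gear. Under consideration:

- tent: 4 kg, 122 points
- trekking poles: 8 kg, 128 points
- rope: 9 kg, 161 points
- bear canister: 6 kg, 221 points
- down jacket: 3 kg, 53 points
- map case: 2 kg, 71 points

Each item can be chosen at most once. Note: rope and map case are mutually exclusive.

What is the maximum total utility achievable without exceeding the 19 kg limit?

504

Ranking by ratio (utility/kg): bear canister 36.83, map case 35.50, tent 30.50, rope 17.89.
Filling by ratio: tent + bear canister + down jacket + map case for 467, with 4 kg left unused.
Dropping down jacket and map case frees 5 kg; slotting in rope (9 kg) lifts the total to 504 at 19 kg.
Nothing else feasible within 19 kg beats 504.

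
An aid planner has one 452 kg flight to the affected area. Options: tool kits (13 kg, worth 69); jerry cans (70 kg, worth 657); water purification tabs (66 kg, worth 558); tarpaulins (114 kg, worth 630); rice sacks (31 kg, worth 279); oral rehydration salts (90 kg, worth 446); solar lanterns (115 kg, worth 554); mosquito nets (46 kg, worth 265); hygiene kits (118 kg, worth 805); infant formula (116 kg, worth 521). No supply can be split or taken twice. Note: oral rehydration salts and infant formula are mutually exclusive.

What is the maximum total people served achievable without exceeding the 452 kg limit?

3194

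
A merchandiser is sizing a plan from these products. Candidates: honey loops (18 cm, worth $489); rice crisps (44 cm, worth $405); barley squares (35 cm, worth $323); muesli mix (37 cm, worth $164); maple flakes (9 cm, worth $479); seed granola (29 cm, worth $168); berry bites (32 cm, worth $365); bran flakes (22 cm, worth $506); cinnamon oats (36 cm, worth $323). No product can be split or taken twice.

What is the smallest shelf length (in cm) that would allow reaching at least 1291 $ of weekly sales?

Need the lightest bundle worth ≥ 1291.
honey loops + maple flakes + bran flakes: 1474 weekly sales at 49 cm.
Below 49 cm the best achievable stays under 1291.

49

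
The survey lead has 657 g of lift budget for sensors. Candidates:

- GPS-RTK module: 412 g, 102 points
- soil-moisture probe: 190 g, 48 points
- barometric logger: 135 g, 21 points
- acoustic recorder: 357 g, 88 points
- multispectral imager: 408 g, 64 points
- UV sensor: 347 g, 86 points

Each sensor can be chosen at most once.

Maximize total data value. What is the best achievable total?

150

Density check — soil-moisture probe 0.25, UV sensor 0.25, GPS-RTK module 0.25 are the best per g.
The ratio heuristic lands on soil-moisture probe + UV sensor (134) but leaves 120 g idle.
Replace UV sensor with GPS-RTK module: the trade gains 16 net, giving 150 at 602 g.
Runner-up soil-moisture probe + acoustic recorder tops out at 136.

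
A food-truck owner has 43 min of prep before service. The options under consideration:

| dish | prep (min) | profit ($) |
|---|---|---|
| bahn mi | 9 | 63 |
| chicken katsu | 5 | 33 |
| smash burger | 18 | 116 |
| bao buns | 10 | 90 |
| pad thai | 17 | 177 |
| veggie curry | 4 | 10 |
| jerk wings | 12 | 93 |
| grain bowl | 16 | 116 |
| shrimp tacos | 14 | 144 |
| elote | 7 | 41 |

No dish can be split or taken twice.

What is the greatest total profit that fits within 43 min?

414

By profit per min: pad thai 10.41, shrimp tacos 10.29, bao buns 9.00, jerk wings 7.75 lead.
Taking the top-ratio dishes first gives bao buns + pad thai + shrimp tacos for 411 (41 min).
The 10 min tied up in bao buns is better spent on jerk wings — total rises to 414 (43 min).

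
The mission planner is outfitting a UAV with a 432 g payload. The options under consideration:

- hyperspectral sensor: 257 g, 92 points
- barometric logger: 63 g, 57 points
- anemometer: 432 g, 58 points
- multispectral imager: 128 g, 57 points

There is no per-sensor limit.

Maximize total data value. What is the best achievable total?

342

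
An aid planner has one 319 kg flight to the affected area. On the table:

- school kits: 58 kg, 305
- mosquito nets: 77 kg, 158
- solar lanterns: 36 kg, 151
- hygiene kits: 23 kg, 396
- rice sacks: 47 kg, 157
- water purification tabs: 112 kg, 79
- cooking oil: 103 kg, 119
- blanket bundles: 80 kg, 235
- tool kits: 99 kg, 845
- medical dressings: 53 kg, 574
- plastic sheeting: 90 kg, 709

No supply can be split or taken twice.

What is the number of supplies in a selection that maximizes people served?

Optimal total is 2681.
One optimal bundle: hygiene kits + rice sacks + tool kits + medical dressings + plastic sheeting (312 kg).
All optima have 5 supplies.

5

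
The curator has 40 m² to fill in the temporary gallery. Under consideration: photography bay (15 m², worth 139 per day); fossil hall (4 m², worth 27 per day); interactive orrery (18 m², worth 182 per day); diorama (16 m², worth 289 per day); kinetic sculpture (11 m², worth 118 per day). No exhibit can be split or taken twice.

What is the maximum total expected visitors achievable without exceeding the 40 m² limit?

By expected visitors per m²: diorama 18.06, kinetic sculpture 10.73, interactive orrery 10.11, photography bay 9.27 lead.
A density-first pass picks fossil hall + diorama + kinetic sculpture — 434 at 31 m².
The 11 m² tied up in kinetic sculpture is better spent on interactive orrery — total rises to 498 (38 m²).
The closest alternative, interactive orrery + diorama, reaches only 471.

498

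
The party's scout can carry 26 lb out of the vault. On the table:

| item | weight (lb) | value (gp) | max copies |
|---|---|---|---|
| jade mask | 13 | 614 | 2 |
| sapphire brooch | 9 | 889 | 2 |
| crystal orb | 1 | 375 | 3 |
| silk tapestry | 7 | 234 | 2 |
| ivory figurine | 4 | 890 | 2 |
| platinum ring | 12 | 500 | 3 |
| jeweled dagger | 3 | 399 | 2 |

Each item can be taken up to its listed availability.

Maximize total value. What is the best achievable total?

Sapphire brooch + 3×crystal orb + 2×ivory figurine + 2×jeweled dagger uses 26 of the 26 lb and totals 4592.
Every other selection either busts 26 lb or exceeds an availability limit or fails to beat 4592.

4592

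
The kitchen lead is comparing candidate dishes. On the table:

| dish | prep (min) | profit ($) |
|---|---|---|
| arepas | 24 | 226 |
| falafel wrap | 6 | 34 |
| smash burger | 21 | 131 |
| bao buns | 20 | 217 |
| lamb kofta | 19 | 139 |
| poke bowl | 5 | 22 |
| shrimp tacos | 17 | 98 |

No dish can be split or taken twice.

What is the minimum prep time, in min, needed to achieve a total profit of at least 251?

Minimise min subject to total profit ≥ 251.
falafel wrap + bao buns: 251 profit at 26 min.
No combination under 26 min hits 251.

26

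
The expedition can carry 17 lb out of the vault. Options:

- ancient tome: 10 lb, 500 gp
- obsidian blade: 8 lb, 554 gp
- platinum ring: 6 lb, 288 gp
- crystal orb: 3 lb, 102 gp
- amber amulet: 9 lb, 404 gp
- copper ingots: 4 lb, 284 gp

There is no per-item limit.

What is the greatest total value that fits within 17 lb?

1136

Density check — copper ingots 71.00, obsidian blade 69.25, ancient tome 50.00, platinum ring 48.00 are the best per lb.
Best packing: 4×copper ingots — 16 lb, 1136 total.
The spare 1 lb is too small for any remaining item, and no exchange beats 1136.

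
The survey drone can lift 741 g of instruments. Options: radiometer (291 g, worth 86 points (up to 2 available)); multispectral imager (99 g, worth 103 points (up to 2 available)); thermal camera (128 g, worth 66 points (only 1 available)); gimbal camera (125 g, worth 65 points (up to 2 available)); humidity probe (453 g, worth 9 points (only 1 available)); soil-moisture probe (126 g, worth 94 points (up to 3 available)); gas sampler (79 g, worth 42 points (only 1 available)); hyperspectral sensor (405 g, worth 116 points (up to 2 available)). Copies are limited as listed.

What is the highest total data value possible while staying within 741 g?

554

Ranking by ratio (data value/g): multispectral imager 1.04, soil-moisture probe 0.75, gas sampler 0.53.
Taking the top-ratio sensors first gives 2×multispectral imager + 3×soil-moisture probe + gas sampler for 530 (655 g).
Dropping gas sampler frees 79 g; slotting in thermal camera (128 g) lifts the total to 554 at 704 g.
Nothing else within 741 g beats 554.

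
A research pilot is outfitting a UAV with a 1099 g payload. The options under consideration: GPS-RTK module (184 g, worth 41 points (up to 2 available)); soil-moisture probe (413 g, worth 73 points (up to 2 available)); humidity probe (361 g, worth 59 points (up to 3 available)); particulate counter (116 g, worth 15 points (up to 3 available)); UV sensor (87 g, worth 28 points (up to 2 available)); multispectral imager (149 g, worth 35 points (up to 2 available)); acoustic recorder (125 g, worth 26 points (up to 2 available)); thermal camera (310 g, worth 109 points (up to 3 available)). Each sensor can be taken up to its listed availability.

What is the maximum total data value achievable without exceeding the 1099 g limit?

Density check — thermal camera 0.35, UV sensor 0.32, multispectral imager 0.23, GPS-RTK module 0.22 are the best per g.
A density-first pass picks UV sensor + 3×thermal camera — 355 at 1017 g.
Dropping UV sensor frees 87 g; slotting in multispectral imager (149 g) lifts the total to 362 at 1079 g.
Every other selection either busts 1099 g or exceeds an availability limit or fails to beat 362.

362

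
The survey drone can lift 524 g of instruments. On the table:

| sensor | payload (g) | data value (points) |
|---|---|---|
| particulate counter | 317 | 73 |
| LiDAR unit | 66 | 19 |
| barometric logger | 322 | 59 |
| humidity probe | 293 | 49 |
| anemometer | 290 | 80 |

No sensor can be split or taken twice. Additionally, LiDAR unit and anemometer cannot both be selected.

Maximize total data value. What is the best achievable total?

92

Best packing: particulate counter + LiDAR unit — 383 g, 92 total.
Nothing else feasible within 524 g beats 92.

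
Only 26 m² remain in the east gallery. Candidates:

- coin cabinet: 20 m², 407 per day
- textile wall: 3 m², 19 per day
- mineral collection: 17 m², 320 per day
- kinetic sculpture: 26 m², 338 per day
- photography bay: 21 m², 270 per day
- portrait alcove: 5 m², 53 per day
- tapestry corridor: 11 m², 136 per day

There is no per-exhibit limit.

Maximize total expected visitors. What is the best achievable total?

Coin cabinet + portrait alcove uses 25 of the 26 m² and totals 460.
Every other selection either busts 26 m² or fails to beat 460.

460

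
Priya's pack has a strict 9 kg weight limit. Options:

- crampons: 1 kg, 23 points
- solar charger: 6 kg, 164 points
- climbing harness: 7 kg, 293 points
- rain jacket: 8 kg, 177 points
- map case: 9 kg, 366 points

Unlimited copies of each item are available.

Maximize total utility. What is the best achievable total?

366

Taking the top-ratio items first gives 2×crampons + climbing harness for 339 (9 kg).
Dropping 2×crampons and climbing harness frees 9 kg; slotting in map case (9 kg) lifts the total to 366 at 9 kg.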